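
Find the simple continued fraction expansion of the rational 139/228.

Run the Euclidean algorithm on 139 and 228; the successive quotients are the partial quotients a_0, a_1, ... (each step inverts the fractional part left over by the previous one):
  139 = 0*228 + 139, so a_0 = 0.
  228 = 1*139 + 89, so a_1 = 1.
  139 = 1*89 + 50, so a_2 = 1.
  89 = 1*50 + 39, so a_3 = 1.
  50 = 1*39 + 11, so a_4 = 1.
  39 = 3*11 + 6, so a_5 = 3.
  11 = 1*6 + 5, so a_6 = 1.
  6 = 1*5 + 1, so a_7 = 1.
  5 = 5*1 + 0, so a_8 = 5.
The remainder reaches 0 after 9 divisions, so the expansion has 9 partial quotients, read off in order.

[0; 1, 1, 1, 1, 3, 1, 1, 5]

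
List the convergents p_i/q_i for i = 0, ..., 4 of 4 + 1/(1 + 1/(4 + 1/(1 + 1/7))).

Using the convergent recurrence p_i = a_i*p_{i-1} + p_{i-2}, q_i = a_i*q_{i-1} + q_{i-2} with p_{-2}=0, p_{-1}=1, q_{-2}=1, q_{-1}=0:
  i=0: a_0=4, p_0 = 4*1 + 0 = 4, q_0 = 4*0 + 1 = 1.
  i=1: a_1=1, p_1 = 1*4 + 1 = 5, q_1 = 1*1 + 0 = 1.
  i=2: a_2=4, p_2 = 4*5 + 4 = 24, q_2 = 4*1 + 1 = 5.
  i=3: a_3=1, p_3 = 1*24 + 5 = 29, q_3 = 1*5 + 1 = 6.
  i=4: a_4=7, p_4 = 7*29 + 24 = 227, q_4 = 7*6 + 5 = 47.

4/1, 5/1, 24/5, 29/6, 227/47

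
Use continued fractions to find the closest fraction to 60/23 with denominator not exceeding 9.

Expand x = 60/23 as a continued fraction with the Euclidean algorithm:
  60 = 2*23 + 14, so a_0 = 2.
  23 = 1*14 + 9, so a_1 = 1.
  14 = 1*9 + 5, so a_2 = 1.
  9 = 1*5 + 4, so a_3 = 1.
  5 = 1*4 + 1, so a_4 = 1.
  4 = 4*1 + 0, so a_5 = 4.
so x = [2; 1, 1, 1, 1, 4].
Convergents (p_i = a_i*p_{i-1} + p_{i-2}, q_i = a_i*q_{i-1} + q_{i-2} with p_{-2}=0, p_{-1}=1, q_{-2}=1, q_{-1}=0), until the denominator exceeds 9:
  i=0: a_0=2, p_0 = 2*1 + 0 = 2, q_0 = 2*0 + 1 = 1.
  i=1: a_1=1, p_1 = 1*2 + 1 = 3, q_1 = 1*1 + 0 = 1.
  i=2: a_2=1, p_2 = 1*3 + 2 = 5, q_2 = 1*1 + 1 = 2.
  i=3: a_3=1, p_3 = 1*5 + 3 = 8, q_3 = 1*2 + 1 = 3.
  i=4: a_4=1, p_4 = 1*8 + 5 = 13, q_4 = 1*3 + 2 = 5.
  i=5: a_5=4, p_5 = 4*13 + 8 = 60, q_5 = 4*5 + 3 = 23.
q_5 = 23 > 9, so the last convergent with denominator <= 9 is p_4/q_4 = 13/5.
The closest fraction with denominator <= 9 is either p_4/q_4 or the intermediate fraction (k*p_4 + p_3)/(k*q_4 + q_3) with the largest k >= 1 whose denominator stays <= 9; these approach x as k grows, and every other convergent or intermediate fraction in range is farther away.
Largest k: floor((9 - q_3)/q_4) = floor((9 - 3)/5) = 1.
That gives (1*13 + 8)/(1*5 + 3) = 21/8.
Compare the errors: |x - 13/5| = |60*5 - 13*23|/(23*5) = 1/115, and |x - 21/8| = |60*8 - 21*23|/(23*8) = 3/184.
Cross-multiplying, 1*184 = 184 < 345 = 3*115, so 1/115 is smaller: the convergent 13/5 is closer to x than 21/8.

13/5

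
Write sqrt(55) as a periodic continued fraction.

[7; (2, 2, 2, 14)]

Write x_i = (sqrt(55) + m_i)/d_i with (m_0, d_0) = (0, 1). a_0 = floor(sqrt(55)) = 7, since 7^2 = 49 <= 55 < 64 = 8^2.
Iterate m_{i+1} = d_i*a_i - m_i, d_{i+1} = (55 - m_{i+1}^2)/d_i, a_{i+1} = floor((a_0 + m_{i+1})/d_{i+1}):
  m_1 = 1*7 - 0 = 7, d_1 = (55 - 7^2)/1 = 6/1 = 6, a_1 = floor((7 + 7)/6) = 2.
  m_2 = 6*2 - 7 = 5, d_2 = (55 - 5^2)/6 = 30/6 = 5, a_2 = floor((7 + 5)/5) = 2.
  m_3 = 5*2 - 5 = 5, d_3 = (55 - 5^2)/5 = 30/5 = 6, a_3 = floor((7 + 5)/6) = 2.
  m_4 = 6*2 - 5 = 7, d_4 = (55 - 7^2)/6 = 6/6 = 1, a_4 = floor((7 + 7)/1) = 14.
  m_5 = 1*14 - 7 = 7, d_5 = (55 - 7^2)/1 = 6/1 = 6: (m_5, d_5) = (m_1, d_1) = (7, 6), so from here the quotients repeat a_1, ..., a_4; the period length is 4.
Hence the expansion of sqrt(55) is a_0 = 7 followed by the repeating block 2, 2, 2, 14 (period 4).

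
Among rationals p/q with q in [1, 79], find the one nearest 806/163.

Expand x = 806/163 as a continued fraction with the Euclidean algorithm:
  806 = 4*163 + 154, so a_0 = 4.
  163 = 1*154 + 9, so a_1 = 1.
  154 = 17*9 + 1, so a_2 = 17.
  9 = 9*1 + 0, so a_3 = 9.
so x = [4; 1, 17, 9].
Convergents (p_i = a_i*p_{i-1} + p_{i-2}, q_i = a_i*q_{i-1} + q_{i-2} with p_{-2}=0, p_{-1}=1, q_{-2}=1, q_{-1}=0), until the denominator exceeds 79:
  i=0: a_0=4, p_0 = 4*1 + 0 = 4, q_0 = 4*0 + 1 = 1.
  i=1: a_1=1, p_1 = 1*4 + 1 = 5, q_1 = 1*1 + 0 = 1.
  i=2: a_2=17, p_2 = 17*5 + 4 = 89, q_2 = 17*1 + 1 = 18.
  i=3: a_3=9, p_3 = 9*89 + 5 = 806, q_3 = 9*18 + 1 = 163.
q_3 = 163 > 79, so the last convergent with denominator <= 79 is p_2/q_2 = 89/18.
The closest fraction with denominator <= 79 is either p_2/q_2 or the intermediate fraction (k*p_2 + p_1)/(k*q_2 + q_1) with the largest k >= 1 whose denominator stays <= 79; these approach x as k grows, and every other convergent or intermediate fraction in range is farther away.
Largest k: floor((79 - q_1)/q_2) = floor((79 - 1)/18) = 4.
That gives (4*89 + 5)/(4*18 + 1) = 361/73.
Compare the errors: |x - 89/18| = |806*18 - 89*163|/(163*18) = 1/2934, and |x - 361/73| = |806*73 - 361*163|/(163*73) = 5/11899.
Cross-multiplying, 1*11899 = 11899 < 14670 = 5*2934, so 1/2934 is smaller: the convergent 89/18 is closer to x than 361/73.

89/18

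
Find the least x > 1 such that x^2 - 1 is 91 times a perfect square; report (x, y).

(x, y) = (1574, 165)

First expand sqrt(91) as a continued fraction. With x_i = (sqrt(91) + m_i)/d_i and (m_0, d_0) = (0, 1): a_0 = floor(sqrt(91)) = 9, since 9^2 = 81 <= 91 < 100 = 10^2.
Iterate m_{i+1} = d_i*a_i - m_i, d_{i+1} = (91 - m_{i+1}^2)/d_i, a_{i+1} = floor((a_0 + m_{i+1})/d_{i+1}):
  m_1 = 1*9 - 0 = 9, d_1 = (91 - 9^2)/1 = 10/1 = 10, a_1 = floor((9 + 9)/10) = 1.
  m_2 = 10*1 - 9 = 1, d_2 = (91 - 1^2)/10 = 90/10 = 9, a_2 = floor((9 + 1)/9) = 1.
  m_3 = 9*1 - 1 = 8, d_3 = (91 - 8^2)/9 = 27/9 = 3, a_3 = floor((9 + 8)/3) = 5.
  m_4 = 3*5 - 8 = 7, d_4 = (91 - 7^2)/3 = 42/3 = 14, a_4 = floor((9 + 7)/14) = 1.
  m_5 = 14*1 - 7 = 7, d_5 = (91 - 7^2)/14 = 42/14 = 3, a_5 = floor((9 + 7)/3) = 5.
  m_6 = 3*5 - 7 = 8, d_6 = (91 - 8^2)/3 = 27/3 = 9, a_6 = floor((9 + 8)/9) = 1.
  m_7 = 9*1 - 8 = 1, d_7 = (91 - 1^2)/9 = 90/9 = 10, a_7 = floor((9 + 1)/10) = 1.
  m_8 = 10*1 - 1 = 9, d_8 = (91 - 9^2)/10 = 10/10 = 1, a_8 = floor((9 + 9)/1) = 18.
  m_9 = 1*18 - 9 = 9, d_9 = (91 - 9^2)/1 = 10/1 = 10: (m_9, d_9) = (m_1, d_1) = (9, 10), so from here the quotients repeat a_1, ..., a_8; the period length is 8.
So sqrt(91) = [9; (1, 1, 5, 1, 5, 1, 1, 18)] with period length k = 8.
k is even, so the fundamental solution of x^2 - 91y^2 = 1 is (p_{k-1}, q_{k-1}) = (p_7, q_7); compute convergents through index 7.
Convergents (p_i = a_i*p_{i-1} + p_{i-2}, q_i = a_i*q_{i-1} + q_{i-2} with p_{-2}=0, p_{-1}=1, q_{-2}=1, q_{-1}=0):
  i=0: a_0=9, p_0 = 9*1 + 0 = 9, q_0 = 9*0 + 1 = 1.
  i=1: a_1=1, p_1 = 1*9 + 1 = 10, q_1 = 1*1 + 0 = 1.
  i=2: a_2=1, p_2 = 1*10 + 9 = 19, q_2 = 1*1 + 1 = 2.
  i=3: a_3=5, p_3 = 5*19 + 10 = 105, q_3 = 5*2 + 1 = 11.
  i=4: a_4=1, p_4 = 1*105 + 19 = 124, q_4 = 1*11 + 2 = 13.
  i=5: a_5=5, p_5 = 5*124 + 105 = 725, q_5 = 5*13 + 11 = 76.
  i=6: a_6=1, p_6 = 1*725 + 124 = 849, q_6 = 1*76 + 13 = 89.
  i=7: a_7=1, p_7 = 1*849 + 725 = 1574, q_7 = 1*89 + 76 = 165.
Check: 1574^2 - 91*165^2 = 2477476 - 2477475 = 1, so (x, y) = (1574, 165) solves the equation, and by the theorem it is the least positive solution.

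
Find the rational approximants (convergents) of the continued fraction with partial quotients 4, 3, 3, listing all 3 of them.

Using the convergent recurrence p_i = a_i*p_{i-1} + p_{i-2}, q_i = a_i*q_{i-1} + q_{i-2} with p_{-2}=0, p_{-1}=1, q_{-2}=1, q_{-1}=0:
  i=0: a_0=4, p_0 = 4*1 + 0 = 4, q_0 = 4*0 + 1 = 1.
  i=1: a_1=3, p_1 = 3*4 + 1 = 13, q_1 = 3*1 + 0 = 3.
  i=2: a_2=3, p_2 = 3*13 + 4 = 43, q_2 = 3*3 + 1 = 10.

4/1, 13/3, 43/10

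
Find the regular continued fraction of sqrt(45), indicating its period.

Write x_i = (sqrt(45) + m_i)/d_i with (m_0, d_0) = (0, 1). a_0 = floor(sqrt(45)) = 6, since 6^2 = 36 <= 45 < 49 = 7^2.
Iterate m_{i+1} = d_i*a_i - m_i, d_{i+1} = (45 - m_{i+1}^2)/d_i, a_{i+1} = floor((a_0 + m_{i+1})/d_{i+1}):
  m_1 = 1*6 - 0 = 6, d_1 = (45 - 6^2)/1 = 9/1 = 9, a_1 = floor((6 + 6)/9) = 1.
  m_2 = 9*1 - 6 = 3, d_2 = (45 - 3^2)/9 = 36/9 = 4, a_2 = floor((6 + 3)/4) = 2.
  m_3 = 4*2 - 3 = 5, d_3 = (45 - 5^2)/4 = 20/4 = 5, a_3 = floor((6 + 5)/5) = 2.
  m_4 = 5*2 - 5 = 5, d_4 = (45 - 5^2)/5 = 20/5 = 4, a_4 = floor((6 + 5)/4) = 2.
  m_5 = 4*2 - 5 = 3, d_5 = (45 - 3^2)/4 = 36/4 = 9, a_5 = floor((6 + 3)/9) = 1.
  m_6 = 9*1 - 3 = 6, d_6 = (45 - 6^2)/9 = 9/9 = 1, a_6 = floor((6 + 6)/1) = 12.
  m_7 = 1*12 - 6 = 6, d_7 = (45 - 6^2)/1 = 9/1 = 9: (m_7, d_7) = (m_1, d_1) = (6, 9), so from here the quotients repeat a_1, ..., a_6; the period length is 6.
Hence the expansion of sqrt(45) is a_0 = 6 followed by the repeating block 1, 2, 2, 2, 1, 12 (period 6).

[6; (1, 2, 2, 2, 1, 12)]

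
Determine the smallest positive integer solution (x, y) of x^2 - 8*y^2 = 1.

(x, y) = (3, 1)

First expand sqrt(8) as a continued fraction. With x_i = (sqrt(8) + m_i)/d_i and (m_0, d_0) = (0, 1): a_0 = floor(sqrt(8)) = 2, since 2^2 = 4 <= 8 < 9 = 3^2.
Iterate m_{i+1} = d_i*a_i - m_i, d_{i+1} = (8 - m_{i+1}^2)/d_i, a_{i+1} = floor((a_0 + m_{i+1})/d_{i+1}):
  m_1 = 1*2 - 0 = 2, d_1 = (8 - 2^2)/1 = 4/1 = 4, a_1 = floor((2 + 2)/4) = 1.
  m_2 = 4*1 - 2 = 2, d_2 = (8 - 2^2)/4 = 4/4 = 1, a_2 = floor((2 + 2)/1) = 4.
  m_3 = 1*4 - 2 = 2, d_3 = (8 - 2^2)/1 = 4/1 = 4: (m_3, d_3) = (m_1, d_1) = (2, 4), so from here the quotients repeat a_1, a_2; the period length is 2.
So sqrt(8) = [2; (1, 4)] with period length k = 2.
k is even, so the fundamental solution of x^2 - 8y^2 = 1 is (p_{k-1}, q_{k-1}) = (p_1, q_1); compute convergents through index 1.
Convergents (p_i = a_i*p_{i-1} + p_{i-2}, q_i = a_i*q_{i-1} + q_{i-2} with p_{-2}=0, p_{-1}=1, q_{-2}=1, q_{-1}=0):
  i=0: a_0=2, p_0 = 2*1 + 0 = 2, q_0 = 2*0 + 1 = 1.
  i=1: a_1=1, p_1 = 1*2 + 1 = 3, q_1 = 1*1 + 0 = 1.
Check: 3^2 - 8*1^2 = 9 - 8 = 1, so (x, y) = (3, 1) solves the equation, and by the theorem it is the least positive solution.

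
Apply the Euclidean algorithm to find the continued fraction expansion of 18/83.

[0; 4, 1, 1, 1, 1, 3]

Run the Euclidean algorithm on 18 and 83; the successive quotients are the partial quotients a_0, a_1, ... (each step inverts the fractional part left over by the previous one):
  18 = 0*83 + 18, so a_0 = 0.
  83 = 4*18 + 11, so a_1 = 4.
  18 = 1*11 + 7, so a_2 = 1.
  11 = 1*7 + 4, so a_3 = 1.
  7 = 1*4 + 3, so a_4 = 1.
  4 = 1*3 + 1, so a_5 = 1.
  3 = 3*1 + 0, so a_6 = 3.
The remainder reaches 0 after 7 divisions, so the expansion has 7 partial quotients, read off in order.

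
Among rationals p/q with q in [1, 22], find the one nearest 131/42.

53/17

Expand x = 131/42 as a continued fraction with the Euclidean algorithm:
  131 = 3*42 + 5, so a_0 = 3.
  42 = 8*5 + 2, so a_1 = 8.
  5 = 2*2 + 1, so a_2 = 2.
  2 = 2*1 + 0, so a_3 = 2.
so x = [3; 8, 2, 2].
Convergents (p_i = a_i*p_{i-1} + p_{i-2}, q_i = a_i*q_{i-1} + q_{i-2} with p_{-2}=0, p_{-1}=1, q_{-2}=1, q_{-1}=0), until the denominator exceeds 22:
  i=0: a_0=3, p_0 = 3*1 + 0 = 3, q_0 = 3*0 + 1 = 1.
  i=1: a_1=8, p_1 = 8*3 + 1 = 25, q_1 = 8*1 + 0 = 8.
  i=2: a_2=2, p_2 = 2*25 + 3 = 53, q_2 = 2*8 + 1 = 17.
  i=3: a_3=2, p_3 = 2*53 + 25 = 131, q_3 = 2*17 + 8 = 42.
q_3 = 42 > 22, so the last convergent with denominator <= 22 is p_2/q_2 = 53/17.
The closest fraction with denominator <= 22 is either p_2/q_2 or the intermediate fraction (k*p_2 + p_1)/(k*q_2 + q_1) with the largest k >= 1 whose denominator stays <= 22; these approach x as k grows, and every other convergent or intermediate fraction in range is farther away.
Largest k: floor((22 - q_1)/q_2) = floor((22 - 8)/17) = 0.
Since k = 0, no intermediate fraction beyond p_2/q_2 has denominator <= 22, so the convergent 53/17 is the closest (its error is |131*17 - 53*42|/(42*17) = 1/714).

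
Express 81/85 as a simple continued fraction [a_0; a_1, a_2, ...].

Run the Euclidean algorithm on 81 and 85; the successive quotients are the partial quotients a_0, a_1, ... (each step inverts the fractional part left over by the previous one):
  81 = 0*85 + 81, so a_0 = 0.
  85 = 1*81 + 4, so a_1 = 1.
  81 = 20*4 + 1, so a_2 = 20.
  4 = 4*1 + 0, so a_3 = 4.
The remainder reaches 0 after 4 divisions, so the expansion has 4 partial quotients, read off in order.

[0; 1, 20, 4]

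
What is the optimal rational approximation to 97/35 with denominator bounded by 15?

Expand x = 97/35 as a continued fraction with the Euclidean algorithm:
  97 = 2*35 + 27, so a_0 = 2.
  35 = 1*27 + 8, so a_1 = 1.
  27 = 3*8 + 3, so a_2 = 3.
  8 = 2*3 + 2, so a_3 = 2.
  3 = 1*2 + 1, so a_4 = 1.
  2 = 2*1 + 0, so a_5 = 2.
so x = [2; 1, 3, 2, 1, 2].
Convergents (p_i = a_i*p_{i-1} + p_{i-2}, q_i = a_i*q_{i-1} + q_{i-2} with p_{-2}=0, p_{-1}=1, q_{-2}=1, q_{-1}=0), until the denominator exceeds 15:
  i=0: a_0=2, p_0 = 2*1 + 0 = 2, q_0 = 2*0 + 1 = 1.
  i=1: a_1=1, p_1 = 1*2 + 1 = 3, q_1 = 1*1 + 0 = 1.
  i=2: a_2=3, p_2 = 3*3 + 2 = 11, q_2 = 3*1 + 1 = 4.
  i=3: a_3=2, p_3 = 2*11 + 3 = 25, q_3 = 2*4 + 1 = 9.
  i=4: a_4=1, p_4 = 1*25 + 11 = 36, q_4 = 1*9 + 4 = 13.
  i=5: a_5=2, p_5 = 2*36 + 25 = 97, q_5 = 2*13 + 9 = 35.
q_5 = 35 > 15, so the last convergent with denominator <= 15 is p_4/q_4 = 36/13.
The closest fraction with denominator <= 15 is either p_4/q_4 or the intermediate fraction (k*p_4 + p_3)/(k*q_4 + q_3) with the largest k >= 1 whose denominator stays <= 15; these approach x as k grows, and every other convergent or intermediate fraction in range is farther away.
Largest k: floor((15 - q_3)/q_4) = floor((15 - 9)/13) = 0.
Since k = 0, no intermediate fraction beyond p_4/q_4 has denominator <= 15, so the convergent 36/13 is the closest (its error is |97*13 - 36*35|/(35*13) = 1/455).

36/13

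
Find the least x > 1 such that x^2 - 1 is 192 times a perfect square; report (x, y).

First expand sqrt(192) as a continued fraction. With x_i = (sqrt(192) + m_i)/d_i and (m_0, d_0) = (0, 1): a_0 = floor(sqrt(192)) = 13, since 13^2 = 169 <= 192 < 196 = 14^2.
Iterate m_{i+1} = d_i*a_i - m_i, d_{i+1} = (192 - m_{i+1}^2)/d_i, a_{i+1} = floor((a_0 + m_{i+1})/d_{i+1}):
  m_1 = 1*13 - 0 = 13, d_1 = (192 - 13^2)/1 = 23/1 = 23, a_1 = floor((13 + 13)/23) = 1.
  m_2 = 23*1 - 13 = 10, d_2 = (192 - 10^2)/23 = 92/23 = 4, a_2 = floor((13 + 10)/4) = 5.
  m_3 = 4*5 - 10 = 10, d_3 = (192 - 10^2)/4 = 92/4 = 23, a_3 = floor((13 + 10)/23) = 1.
  m_4 = 23*1 - 10 = 13, d_4 = (192 - 13^2)/23 = 23/23 = 1, a_4 = floor((13 + 13)/1) = 26.
  m_5 = 1*26 - 13 = 13, d_5 = (192 - 13^2)/1 = 23/1 = 23: (m_5, d_5) = (m_1, d_1) = (13, 23), so from here the quotients repeat a_1, ..., a_4; the period length is 4.
So sqrt(192) = [13; (1, 5, 1, 26)] with period length k = 4.
k is even, so the fundamental solution of x^2 - 192y^2 = 1 is (p_{k-1}, q_{k-1}) = (p_3, q_3); compute convergents through index 3.
Convergents (p_i = a_i*p_{i-1} + p_{i-2}, q_i = a_i*q_{i-1} + q_{i-2} with p_{-2}=0, p_{-1}=1, q_{-2}=1, q_{-1}=0):
  i=0: a_0=13, p_0 = 13*1 + 0 = 13, q_0 = 13*0 + 1 = 1.
  i=1: a_1=1, p_1 = 1*13 + 1 = 14, q_1 = 1*1 + 0 = 1.
  i=2: a_2=5, p_2 = 5*14 + 13 = 83, q_2 = 5*1 + 1 = 6.
  i=3: a_3=1, p_3 = 1*83 + 14 = 97, q_3 = 1*6 + 1 = 7.
Check: 97^2 - 192*7^2 = 9409 - 9408 = 1, so (x, y) = (97, 7) solves the equation, and by the theorem it is the least positive solution.

(x, y) = (97, 7)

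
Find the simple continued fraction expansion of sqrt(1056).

[32; (2, 64)]

Write x_i = (sqrt(1056) + m_i)/d_i with (m_0, d_0) = (0, 1). a_0 = floor(sqrt(1056)) = 32, since 32^2 = 1024 <= 1056 < 1089 = 33^2.
Iterate m_{i+1} = d_i*a_i - m_i, d_{i+1} = (1056 - m_{i+1}^2)/d_i, a_{i+1} = floor((a_0 + m_{i+1})/d_{i+1}):
  m_1 = 1*32 - 0 = 32, d_1 = (1056 - 32^2)/1 = 32/1 = 32, a_1 = floor((32 + 32)/32) = 2.
  m_2 = 32*2 - 32 = 32, d_2 = (1056 - 32^2)/32 = 32/32 = 1, a_2 = floor((32 + 32)/1) = 64.
  m_3 = 1*64 - 32 = 32, d_3 = (1056 - 32^2)/1 = 32/1 = 32: (m_3, d_3) = (m_1, d_1) = (32, 32), so from here the quotients repeat a_1, a_2; the period length is 2.
Hence the expansion of sqrt(1056) is a_0 = 32 followed by the repeating block 2, 64 (period 2).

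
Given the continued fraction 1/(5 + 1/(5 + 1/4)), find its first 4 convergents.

0/1, 1/5, 5/26, 21/109

Using the convergent recurrence p_i = a_i*p_{i-1} + p_{i-2}, q_i = a_i*q_{i-1} + q_{i-2} with p_{-2}=0, p_{-1}=1, q_{-2}=1, q_{-1}=0:
  i=0: a_0=0, p_0 = 0*1 + 0 = 0, q_0 = 0*0 + 1 = 1.
  i=1: a_1=5, p_1 = 5*0 + 1 = 1, q_1 = 5*1 + 0 = 5.
  i=2: a_2=5, p_2 = 5*1 + 0 = 5, q_2 = 5*5 + 1 = 26.
  i=3: a_3=4, p_3 = 4*5 + 1 = 21, q_3 = 4*26 + 5 = 109.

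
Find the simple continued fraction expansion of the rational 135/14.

Run the Euclidean algorithm on 135 and 14; the successive quotients are the partial quotients a_0, a_1, ... (each step inverts the fractional part left over by the previous one):
  135 = 9*14 + 9, so a_0 = 9.
  14 = 1*9 + 5, so a_1 = 1.
  9 = 1*5 + 4, so a_2 = 1.
  5 = 1*4 + 1, so a_3 = 1.
  4 = 4*1 + 0, so a_4 = 4.
The remainder reaches 0 after 5 divisions, so the expansion has 5 partial quotients, read off in order.

[9; 1, 1, 1, 4]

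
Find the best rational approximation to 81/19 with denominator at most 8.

17/4

Expand x = 81/19 as a continued fraction with the Euclidean algorithm:
  81 = 4*19 + 5, so a_0 = 4.
  19 = 3*5 + 4, so a_1 = 3.
  5 = 1*4 + 1, so a_2 = 1.
  4 = 4*1 + 0, so a_3 = 4.
so x = [4; 3, 1, 4].
Convergents (p_i = a_i*p_{i-1} + p_{i-2}, q_i = a_i*q_{i-1} + q_{i-2} with p_{-2}=0, p_{-1}=1, q_{-2}=1, q_{-1}=0), until the denominator exceeds 8:
  i=0: a_0=4, p_0 = 4*1 + 0 = 4, q_0 = 4*0 + 1 = 1.
  i=1: a_1=3, p_1 = 3*4 + 1 = 13, q_1 = 3*1 + 0 = 3.
  i=2: a_2=1, p_2 = 1*13 + 4 = 17, q_2 = 1*3 + 1 = 4.
  i=3: a_3=4, p_3 = 4*17 + 13 = 81, q_3 = 4*4 + 3 = 19.
q_3 = 19 > 8, so the last convergent with denominator <= 8 is p_2/q_2 = 17/4.
The closest fraction with denominator <= 8 is either p_2/q_2 or the intermediate fraction (k*p_2 + p_1)/(k*q_2 + q_1) with the largest k >= 1 whose denominator stays <= 8; these approach x as k grows, and every other convergent or intermediate fraction in range is farther away.
Largest k: floor((8 - q_1)/q_2) = floor((8 - 3)/4) = 1.
That gives (1*17 + 13)/(1*4 + 3) = 30/7.
Compare the errors: |x - 17/4| = |81*4 - 17*19|/(19*4) = 1/76, and |x - 30/7| = |81*7 - 30*19|/(19*7) = 3/133.
Cross-multiplying, 1*133 = 133 < 228 = 3*76, so 1/76 is smaller: the convergent 17/4 is closer to x than 30/7.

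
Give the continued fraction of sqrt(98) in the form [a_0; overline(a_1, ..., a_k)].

Write x_i = (sqrt(98) + m_i)/d_i with (m_0, d_0) = (0, 1). a_0 = floor(sqrt(98)) = 9, since 9^2 = 81 <= 98 < 100 = 10^2.
Iterate m_{i+1} = d_i*a_i - m_i, d_{i+1} = (98 - m_{i+1}^2)/d_i, a_{i+1} = floor((a_0 + m_{i+1})/d_{i+1}):
  m_1 = 1*9 - 0 = 9, d_1 = (98 - 9^2)/1 = 17/1 = 17, a_1 = floor((9 + 9)/17) = 1.
  m_2 = 17*1 - 9 = 8, d_2 = (98 - 8^2)/17 = 34/17 = 2, a_2 = floor((9 + 8)/2) = 8.
  m_3 = 2*8 - 8 = 8, d_3 = (98 - 8^2)/2 = 34/2 = 17, a_3 = floor((9 + 8)/17) = 1.
  m_4 = 17*1 - 8 = 9, d_4 = (98 - 9^2)/17 = 17/17 = 1, a_4 = floor((9 + 9)/1) = 18.
  m_5 = 1*18 - 9 = 9, d_5 = (98 - 9^2)/1 = 17/1 = 17: (m_5, d_5) = (m_1, d_1) = (9, 17), so from here the quotients repeat a_1, ..., a_4; the period length is 4.
Hence the expansion of sqrt(98) is a_0 = 9 followed by the repeating block 1, 8, 1, 18 (period 4).

[9; overline(1, 8, 1, 18)]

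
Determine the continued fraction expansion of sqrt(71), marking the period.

Write x_i = (sqrt(71) + m_i)/d_i with (m_0, d_0) = (0, 1). a_0 = floor(sqrt(71)) = 8, since 8^2 = 64 <= 71 < 81 = 9^2.
Iterate m_{i+1} = d_i*a_i - m_i, d_{i+1} = (71 - m_{i+1}^2)/d_i, a_{i+1} = floor((a_0 + m_{i+1})/d_{i+1}):
  m_1 = 1*8 - 0 = 8, d_1 = (71 - 8^2)/1 = 7/1 = 7, a_1 = floor((8 + 8)/7) = 2.
  m_2 = 7*2 - 8 = 6, d_2 = (71 - 6^2)/7 = 35/7 = 5, a_2 = floor((8 + 6)/5) = 2.
  m_3 = 5*2 - 6 = 4, d_3 = (71 - 4^2)/5 = 55/5 = 11, a_3 = floor((8 + 4)/11) = 1.
  m_4 = 11*1 - 4 = 7, d_4 = (71 - 7^2)/11 = 22/11 = 2, a_4 = floor((8 + 7)/2) = 7.
  m_5 = 2*7 - 7 = 7, d_5 = (71 - 7^2)/2 = 22/2 = 11, a_5 = floor((8 + 7)/11) = 1.
  m_6 = 11*1 - 7 = 4, d_6 = (71 - 4^2)/11 = 55/11 = 5, a_6 = floor((8 + 4)/5) = 2.
  m_7 = 5*2 - 4 = 6, d_7 = (71 - 6^2)/5 = 35/5 = 7, a_7 = floor((8 + 6)/7) = 2.
  m_8 = 7*2 - 6 = 8, d_8 = (71 - 8^2)/7 = 7/7 = 1, a_8 = floor((8 + 8)/1) = 16.
  m_9 = 1*16 - 8 = 8, d_9 = (71 - 8^2)/1 = 7/1 = 7: (m_9, d_9) = (m_1, d_1) = (8, 7), so from here the quotients repeat a_1, ..., a_8; the period length is 8.
Hence the expansion of sqrt(71) is a_0 = 8 followed by the repeating block 2, 2, 1, 7, 1, 2, 2, 16 (period 8).

[8; (2, 2, 1, 7, 1, 2, 2, 16)]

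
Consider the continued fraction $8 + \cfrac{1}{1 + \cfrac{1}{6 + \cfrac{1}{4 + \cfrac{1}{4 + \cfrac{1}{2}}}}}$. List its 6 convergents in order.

Using the convergent recurrence p_i = a_i*p_{i-1} + p_{i-2}, q_i = a_i*q_{i-1} + q_{i-2} with p_{-2}=0, p_{-1}=1, q_{-2}=1, q_{-1}=0:
  i=0: a_0=8, p_0 = 8*1 + 0 = 8, q_0 = 8*0 + 1 = 1.
  i=1: a_1=1, p_1 = 1*8 + 1 = 9, q_1 = 1*1 + 0 = 1.
  i=2: a_2=6, p_2 = 6*9 + 8 = 62, q_2 = 6*1 + 1 = 7.
  i=3: a_3=4, p_3 = 4*62 + 9 = 257, q_3 = 4*7 + 1 = 29.
  i=4: a_4=4, p_4 = 4*257 + 62 = 1090, q_4 = 4*29 + 7 = 123.
  i=5: a_5=2, p_5 = 2*1090 + 257 = 2437, q_5 = 2*123 + 29 = 275.

8/1, 9/1, 62/7, 257/29, 1090/123, 2437/275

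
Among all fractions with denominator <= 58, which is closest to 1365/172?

373/47

Expand x = 1365/172 as a continued fraction with the Euclidean algorithm:
  1365 = 7*172 + 161, so a_0 = 7.
  172 = 1*161 + 11, so a_1 = 1.
  161 = 14*11 + 7, so a_2 = 14.
  11 = 1*7 + 4, so a_3 = 1.
  7 = 1*4 + 3, so a_4 = 1.
  4 = 1*3 + 1, so a_5 = 1.
  3 = 3*1 + 0, so a_6 = 3.
so x = [7; 1, 14, 1, 1, 1, 3].
Convergents (p_i = a_i*p_{i-1} + p_{i-2}, q_i = a_i*q_{i-1} + q_{i-2} with p_{-2}=0, p_{-1}=1, q_{-2}=1, q_{-1}=0), until the denominator exceeds 58:
  i=0: a_0=7, p_0 = 7*1 + 0 = 7, q_0 = 7*0 + 1 = 1.
  i=1: a_1=1, p_1 = 1*7 + 1 = 8, q_1 = 1*1 + 0 = 1.
  i=2: a_2=14, p_2 = 14*8 + 7 = 119, q_2 = 14*1 + 1 = 15.
  i=3: a_3=1, p_3 = 1*119 + 8 = 127, q_3 = 1*15 + 1 = 16.
  i=4: a_4=1, p_4 = 1*127 + 119 = 246, q_4 = 1*16 + 15 = 31.
  i=5: a_5=1, p_5 = 1*246 + 127 = 373, q_5 = 1*31 + 16 = 47.
  i=6: a_6=3, p_6 = 3*373 + 246 = 1365, q_6 = 3*47 + 31 = 172.
q_6 = 172 > 58, so the last convergent with denominator <= 58 is p_5/q_5 = 373/47.
The closest fraction with denominator <= 58 is either p_5/q_5 or the intermediate fraction (k*p_5 + p_4)/(k*q_5 + q_4) with the largest k >= 1 whose denominator stays <= 58; these approach x as k grows, and every other convergent or intermediate fraction in range is farther away.
Largest k: floor((58 - q_4)/q_5) = floor((58 - 31)/47) = 0.
Since k = 0, no intermediate fraction beyond p_5/q_5 has denominator <= 58, so the convergent 373/47 is the closest (its error is |1365*47 - 373*172|/(172*47) = 1/8084).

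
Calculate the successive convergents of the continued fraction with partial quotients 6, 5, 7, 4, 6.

Using the convergent recurrence p_i = a_i*p_{i-1} + p_{i-2}, q_i = a_i*q_{i-1} + q_{i-2} with p_{-2}=0, p_{-1}=1, q_{-2}=1, q_{-1}=0:
  i=0: a_0=6, p_0 = 6*1 + 0 = 6, q_0 = 6*0 + 1 = 1.
  i=1: a_1=5, p_1 = 5*6 + 1 = 31, q_1 = 5*1 + 0 = 5.
  i=2: a_2=7, p_2 = 7*31 + 6 = 223, q_2 = 7*5 + 1 = 36.
  i=3: a_3=4, p_3 = 4*223 + 31 = 923, q_3 = 4*36 + 5 = 149.
  i=4: a_4=6, p_4 = 6*923 + 223 = 5761, q_4 = 6*149 + 36 = 930.

6/1, 31/5, 223/36, 923/149, 5761/930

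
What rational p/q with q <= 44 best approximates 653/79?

124/15

Expand x = 653/79 as a continued fraction with the Euclidean algorithm:
  653 = 8*79 + 21, so a_0 = 8.
  79 = 3*21 + 16, so a_1 = 3.
  21 = 1*16 + 5, so a_2 = 1.
  16 = 3*5 + 1, so a_3 = 3.
  5 = 5*1 + 0, so a_4 = 5.
so x = [8; 3, 1, 3, 5].
Convergents (p_i = a_i*p_{i-1} + p_{i-2}, q_i = a_i*q_{i-1} + q_{i-2} with p_{-2}=0, p_{-1}=1, q_{-2}=1, q_{-1}=0), until the denominator exceeds 44:
  i=0: a_0=8, p_0 = 8*1 + 0 = 8, q_0 = 8*0 + 1 = 1.
  i=1: a_1=3, p_1 = 3*8 + 1 = 25, q_1 = 3*1 + 0 = 3.
  i=2: a_2=1, p_2 = 1*25 + 8 = 33, q_2 = 1*3 + 1 = 4.
  i=3: a_3=3, p_3 = 3*33 + 25 = 124, q_3 = 3*4 + 3 = 15.
  i=4: a_4=5, p_4 = 5*124 + 33 = 653, q_4 = 5*15 + 4 = 79.
q_4 = 79 > 44, so the last convergent with denominator <= 44 is p_3/q_3 = 124/15.
The closest fraction with denominator <= 44 is either p_3/q_3 or the intermediate fraction (k*p_3 + p_2)/(k*q_3 + q_2) with the largest k >= 1 whose denominator stays <= 44; these approach x as k grows, and every other convergent or intermediate fraction in range is farther away.
Largest k: floor((44 - q_2)/q_3) = floor((44 - 4)/15) = 2.
That gives (2*124 + 33)/(2*15 + 4) = 281/34.
Compare the errors: |x - 124/15| = |653*15 - 124*79|/(79*15) = 1/1185, and |x - 281/34| = |653*34 - 281*79|/(79*34) = 3/2686.
Cross-multiplying, 1*2686 = 2686 < 3555 = 3*1185, so 1/1185 is smaller: the convergent 124/15 is closer to x than 281/34.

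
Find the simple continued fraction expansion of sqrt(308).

Write x_i = (sqrt(308) + m_i)/d_i with (m_0, d_0) = (0, 1). a_0 = floor(sqrt(308)) = 17, since 17^2 = 289 <= 308 < 324 = 18^2.
Iterate m_{i+1} = d_i*a_i - m_i, d_{i+1} = (308 - m_{i+1}^2)/d_i, a_{i+1} = floor((a_0 + m_{i+1})/d_{i+1}):
  m_1 = 1*17 - 0 = 17, d_1 = (308 - 17^2)/1 = 19/1 = 19, a_1 = floor((17 + 17)/19) = 1.
  m_2 = 19*1 - 17 = 2, d_2 = (308 - 2^2)/19 = 304/19 = 16, a_2 = floor((17 + 2)/16) = 1.
  m_3 = 16*1 - 2 = 14, d_3 = (308 - 14^2)/16 = 112/16 = 7, a_3 = floor((17 + 14)/7) = 4.
  m_4 = 7*4 - 14 = 14, d_4 = (308 - 14^2)/7 = 112/7 = 16, a_4 = floor((17 + 14)/16) = 1.
  m_5 = 16*1 - 14 = 2, d_5 = (308 - 2^2)/16 = 304/16 = 19, a_5 = floor((17 + 2)/19) = 1.
  m_6 = 19*1 - 2 = 17, d_6 = (308 - 17^2)/19 = 19/19 = 1, a_6 = floor((17 + 17)/1) = 34.
  m_7 = 1*34 - 17 = 17, d_7 = (308 - 17^2)/1 = 19/1 = 19: (m_7, d_7) = (m_1, d_1) = (17, 19), so from here the quotients repeat a_1, ..., a_6; the period length is 6.
Hence the expansion of sqrt(308) is a_0 = 17 followed by the repeating block 1, 1, 4, 1, 1, 34 (period 6).

[17; (1, 1, 4, 1, 1, 34)]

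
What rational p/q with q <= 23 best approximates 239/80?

3/1

Expand x = 239/80 as a continued fraction with the Euclidean algorithm:
  239 = 2*80 + 79, so a_0 = 2.
  80 = 1*79 + 1, so a_1 = 1.
  79 = 79*1 + 0, so a_2 = 79.
so x = [2; 1, 79].
Convergents (p_i = a_i*p_{i-1} + p_{i-2}, q_i = a_i*q_{i-1} + q_{i-2} with p_{-2}=0, p_{-1}=1, q_{-2}=1, q_{-1}=0), until the denominator exceeds 23:
  i=0: a_0=2, p_0 = 2*1 + 0 = 2, q_0 = 2*0 + 1 = 1.
  i=1: a_1=1, p_1 = 1*2 + 1 = 3, q_1 = 1*1 + 0 = 1.
  i=2: a_2=79, p_2 = 79*3 + 2 = 239, q_2 = 79*1 + 1 = 80.
q_2 = 80 > 23, so the last convergent with denominator <= 23 is p_1/q_1 = 3/1.
The closest fraction with denominator <= 23 is either p_1/q_1 or the intermediate fraction (k*p_1 + p_0)/(k*q_1 + q_0) with the largest k >= 1 whose denominator stays <= 23; these approach x as k grows, and every other convergent or intermediate fraction in range is farther away.
Largest k: floor((23 - q_0)/q_1) = floor((23 - 1)/1) = 22.
That gives (22*3 + 2)/(22*1 + 1) = 68/23.
Compare the errors: |x - 3/1| = |239*1 - 3*80|/(80*1) = 1/80, and |x - 68/23| = |239*23 - 68*80|/(80*23) = 57/1840.
Cross-multiplying, 1*1840 = 1840 < 4560 = 57*80, so 1/80 is smaller: the convergent 3/1 is closer to x than 68/23.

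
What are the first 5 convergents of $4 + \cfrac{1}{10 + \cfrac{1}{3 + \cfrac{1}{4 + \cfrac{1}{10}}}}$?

4/1, 41/10, 127/31, 549/134, 5617/1371

Using the convergent recurrence p_i = a_i*p_{i-1} + p_{i-2}, q_i = a_i*q_{i-1} + q_{i-2} with p_{-2}=0, p_{-1}=1, q_{-2}=1, q_{-1}=0:
  i=0: a_0=4, p_0 = 4*1 + 0 = 4, q_0 = 4*0 + 1 = 1.
  i=1: a_1=10, p_1 = 10*4 + 1 = 41, q_1 = 10*1 + 0 = 10.
  i=2: a_2=3, p_2 = 3*41 + 4 = 127, q_2 = 3*10 + 1 = 31.
  i=3: a_3=4, p_3 = 4*127 + 41 = 549, q_3 = 4*31 + 10 = 134.
  i=4: a_4=10, p_4 = 10*549 + 127 = 5617, q_4 = 10*134 + 31 = 1371.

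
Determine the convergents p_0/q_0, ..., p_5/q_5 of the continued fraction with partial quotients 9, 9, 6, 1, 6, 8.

9/1, 82/9, 501/55, 583/64, 3999/439, 32575/3576

Using the convergent recurrence p_i = a_i*p_{i-1} + p_{i-2}, q_i = a_i*q_{i-1} + q_{i-2} with p_{-2}=0, p_{-1}=1, q_{-2}=1, q_{-1}=0:
  i=0: a_0=9, p_0 = 9*1 + 0 = 9, q_0 = 9*0 + 1 = 1.
  i=1: a_1=9, p_1 = 9*9 + 1 = 82, q_1 = 9*1 + 0 = 9.
  i=2: a_2=6, p_2 = 6*82 + 9 = 501, q_2 = 6*9 + 1 = 55.
  i=3: a_3=1, p_3 = 1*501 + 82 = 583, q_3 = 1*55 + 9 = 64.
  i=4: a_4=6, p_4 = 6*583 + 501 = 3999, q_4 = 6*64 + 55 = 439.
  i=5: a_5=8, p_5 = 8*3999 + 583 = 32575, q_5 = 8*439 + 64 = 3576.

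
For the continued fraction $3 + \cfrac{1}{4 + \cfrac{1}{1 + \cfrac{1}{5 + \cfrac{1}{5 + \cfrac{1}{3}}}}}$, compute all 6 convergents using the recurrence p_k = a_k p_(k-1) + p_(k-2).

3/1, 13/4, 16/5, 93/29, 481/150, 1536/479

Using the convergent recurrence p_i = a_i*p_{i-1} + p_{i-2}, q_i = a_i*q_{i-1} + q_{i-2} with p_{-2}=0, p_{-1}=1, q_{-2}=1, q_{-1}=0:
  i=0: a_0=3, p_0 = 3*1 + 0 = 3, q_0 = 3*0 + 1 = 1.
  i=1: a_1=4, p_1 = 4*3 + 1 = 13, q_1 = 4*1 + 0 = 4.
  i=2: a_2=1, p_2 = 1*13 + 3 = 16, q_2 = 1*4 + 1 = 5.
  i=3: a_3=5, p_3 = 5*16 + 13 = 93, q_3 = 5*5 + 4 = 29.
  i=4: a_4=5, p_4 = 5*93 + 16 = 481, q_4 = 5*29 + 5 = 150.
  i=5: a_5=3, p_5 = 3*481 + 93 = 1536, q_5 = 3*150 + 29 = 479.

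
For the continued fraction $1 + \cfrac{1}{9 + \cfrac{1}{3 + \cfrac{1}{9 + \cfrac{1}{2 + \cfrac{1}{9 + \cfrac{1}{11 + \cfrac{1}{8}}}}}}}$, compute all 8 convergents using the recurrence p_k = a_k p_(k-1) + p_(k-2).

Using the convergent recurrence p_i = a_i*p_{i-1} + p_{i-2}, q_i = a_i*q_{i-1} + q_{i-2} with p_{-2}=0, p_{-1}=1, q_{-2}=1, q_{-1}=0:
  i=0: a_0=1, p_0 = 1*1 + 0 = 1, q_0 = 1*0 + 1 = 1.
  i=1: a_1=9, p_1 = 9*1 + 1 = 10, q_1 = 9*1 + 0 = 9.
  i=2: a_2=3, p_2 = 3*10 + 1 = 31, q_2 = 3*9 + 1 = 28.
  i=3: a_3=9, p_3 = 9*31 + 10 = 289, q_3 = 9*28 + 9 = 261.
  i=4: a_4=2, p_4 = 2*289 + 31 = 609, q_4 = 2*261 + 28 = 550.
  i=5: a_5=9, p_5 = 9*609 + 289 = 5770, q_5 = 9*550 + 261 = 5211.
  i=6: a_6=11, p_6 = 11*5770 + 609 = 64079, q_6 = 11*5211 + 550 = 57871.
  i=7: a_7=8, p_7 = 8*64079 + 5770 = 518402, q_7 = 8*57871 + 5211 = 468179.

1/1, 10/9, 31/28, 289/261, 609/550, 5770/5211, 64079/57871, 518402/468179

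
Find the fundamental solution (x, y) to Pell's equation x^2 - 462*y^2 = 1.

(x, y) = (43, 2)

First expand sqrt(462) as a continued fraction. With x_i = (sqrt(462) + m_i)/d_i and (m_0, d_0) = (0, 1): a_0 = floor(sqrt(462)) = 21, since 21^2 = 441 <= 462 < 484 = 22^2.
Iterate m_{i+1} = d_i*a_i - m_i, d_{i+1} = (462 - m_{i+1}^2)/d_i, a_{i+1} = floor((a_0 + m_{i+1})/d_{i+1}):
  m_1 = 1*21 - 0 = 21, d_1 = (462 - 21^2)/1 = 21/1 = 21, a_1 = floor((21 + 21)/21) = 2.
  m_2 = 21*2 - 21 = 21, d_2 = (462 - 21^2)/21 = 21/21 = 1, a_2 = floor((21 + 21)/1) = 42.
  m_3 = 1*42 - 21 = 21, d_3 = (462 - 21^2)/1 = 21/1 = 21: (m_3, d_3) = (m_1, d_1) = (21, 21), so from here the quotients repeat a_1, a_2; the period length is 2.
So sqrt(462) = [21; (2, 42)] with period length k = 2.
k is even, so the fundamental solution of x^2 - 462y^2 = 1 is (p_{k-1}, q_{k-1}) = (p_1, q_1); compute convergents through index 1.
Convergents (p_i = a_i*p_{i-1} + p_{i-2}, q_i = a_i*q_{i-1} + q_{i-2} with p_{-2}=0, p_{-1}=1, q_{-2}=1, q_{-1}=0):
  i=0: a_0=21, p_0 = 21*1 + 0 = 21, q_0 = 21*0 + 1 = 1.
  i=1: a_1=2, p_1 = 2*21 + 1 = 43, q_1 = 2*1 + 0 = 2.
Check: 43^2 - 462*2^2 = 1849 - 1848 = 1, so (x, y) = (43, 2) solves the equation, and by the theorem it is the least positive solution.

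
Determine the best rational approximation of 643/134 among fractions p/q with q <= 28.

24/5

Expand x = 643/134 as a continued fraction with the Euclidean algorithm:
  643 = 4*134 + 107, so a_0 = 4.
  134 = 1*107 + 27, so a_1 = 1.
  107 = 3*27 + 26, so a_2 = 3.
  27 = 1*26 + 1, so a_3 = 1.
  26 = 26*1 + 0, so a_4 = 26.
so x = [4; 1, 3, 1, 26].
Convergents (p_i = a_i*p_{i-1} + p_{i-2}, q_i = a_i*q_{i-1} + q_{i-2} with p_{-2}=0, p_{-1}=1, q_{-2}=1, q_{-1}=0), until the denominator exceeds 28:
  i=0: a_0=4, p_0 = 4*1 + 0 = 4, q_0 = 4*0 + 1 = 1.
  i=1: a_1=1, p_1 = 1*4 + 1 = 5, q_1 = 1*1 + 0 = 1.
  i=2: a_2=3, p_2 = 3*5 + 4 = 19, q_2 = 3*1 + 1 = 4.
  i=3: a_3=1, p_3 = 1*19 + 5 = 24, q_3 = 1*4 + 1 = 5.
  i=4: a_4=26, p_4 = 26*24 + 19 = 643, q_4 = 26*5 + 4 = 134.
q_4 = 134 > 28, so the last convergent with denominator <= 28 is p_3/q_3 = 24/5.
The closest fraction with denominator <= 28 is either p_3/q_3 or the intermediate fraction (k*p_3 + p_2)/(k*q_3 + q_2) with the largest k >= 1 whose denominator stays <= 28; these approach x as k grows, and every other convergent or intermediate fraction in range is farther away.
Largest k: floor((28 - q_2)/q_3) = floor((28 - 4)/5) = 4.
That gives (4*24 + 19)/(4*5 + 4) = 115/24.
Compare the errors: |x - 24/5| = |643*5 - 24*134|/(134*5) = 1/670, and |x - 115/24| = |643*24 - 115*134|/(134*24) = 22/3216.
Cross-multiplying, 1*3216 = 3216 < 14740 = 22*670, so 1/670 is smaller: the convergent 24/5 is closer to x than 115/24.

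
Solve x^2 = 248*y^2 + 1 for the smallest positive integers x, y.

First expand sqrt(248) as a continued fraction. With x_i = (sqrt(248) + m_i)/d_i and (m_0, d_0) = (0, 1): a_0 = floor(sqrt(248)) = 15, since 15^2 = 225 <= 248 < 256 = 16^2.
Iterate m_{i+1} = d_i*a_i - m_i, d_{i+1} = (248 - m_{i+1}^2)/d_i, a_{i+1} = floor((a_0 + m_{i+1})/d_{i+1}):
  m_1 = 1*15 - 0 = 15, d_1 = (248 - 15^2)/1 = 23/1 = 23, a_1 = floor((15 + 15)/23) = 1.
  m_2 = 23*1 - 15 = 8, d_2 = (248 - 8^2)/23 = 184/23 = 8, a_2 = floor((15 + 8)/8) = 2.
  m_3 = 8*2 - 8 = 8, d_3 = (248 - 8^2)/8 = 184/8 = 23, a_3 = floor((15 + 8)/23) = 1.
  m_4 = 23*1 - 8 = 15, d_4 = (248 - 15^2)/23 = 23/23 = 1, a_4 = floor((15 + 15)/1) = 30.
  m_5 = 1*30 - 15 = 15, d_5 = (248 - 15^2)/1 = 23/1 = 23: (m_5, d_5) = (m_1, d_1) = (15, 23), so from here the quotients repeat a_1, ..., a_4; the period length is 4.
So sqrt(248) = [15; (1, 2, 1, 30)] with period length k = 4.
k is even, so the fundamental solution of x^2 - 248y^2 = 1 is (p_{k-1}, q_{k-1}) = (p_3, q_3); compute convergents through index 3.
Convergents (p_i = a_i*p_{i-1} + p_{i-2}, q_i = a_i*q_{i-1} + q_{i-2} with p_{-2}=0, p_{-1}=1, q_{-2}=1, q_{-1}=0):
  i=0: a_0=15, p_0 = 15*1 + 0 = 15, q_0 = 15*0 + 1 = 1.
  i=1: a_1=1, p_1 = 1*15 + 1 = 16, q_1 = 1*1 + 0 = 1.
  i=2: a_2=2, p_2 = 2*16 + 15 = 47, q_2 = 2*1 + 1 = 3.
  i=3: a_3=1, p_3 = 1*47 + 16 = 63, q_3 = 1*3 + 1 = 4.
Check: 63^2 - 248*4^2 = 3969 - 3968 = 1, so (x, y) = (63, 4) solves the equation, and by the theorem it is the least positive solution.

(x, y) = (63, 4)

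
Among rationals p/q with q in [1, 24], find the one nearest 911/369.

Expand x = 911/369 as a continued fraction with the Euclidean algorithm:
  911 = 2*369 + 173, so a_0 = 2.
  369 = 2*173 + 23, so a_1 = 2.
  173 = 7*23 + 12, so a_2 = 7.
  23 = 1*12 + 11, so a_3 = 1.
  12 = 1*11 + 1, so a_4 = 1.
  11 = 11*1 + 0, so a_5 = 11.
so x = [2; 2, 7, 1, 1, 11].
Convergents (p_i = a_i*p_{i-1} + p_{i-2}, q_i = a_i*q_{i-1} + q_{i-2} with p_{-2}=0, p_{-1}=1, q_{-2}=1, q_{-1}=0), until the denominator exceeds 24:
  i=0: a_0=2, p_0 = 2*1 + 0 = 2, q_0 = 2*0 + 1 = 1.
  i=1: a_1=2, p_1 = 2*2 + 1 = 5, q_1 = 2*1 + 0 = 2.
  i=2: a_2=7, p_2 = 7*5 + 2 = 37, q_2 = 7*2 + 1 = 15.
  i=3: a_3=1, p_3 = 1*37 + 5 = 42, q_3 = 1*15 + 2 = 17.
  i=4: a_4=1, p_4 = 1*42 + 37 = 79, q_4 = 1*17 + 15 = 32.
q_4 = 32 > 24, so the last convergent with denominator <= 24 is p_3/q_3 = 42/17.
The closest fraction with denominator <= 24 is either p_3/q_3 or the intermediate fraction (k*p_3 + p_2)/(k*q_3 + q_2) with the largest k >= 1 whose denominator stays <= 24; these approach x as k grows, and every other convergent or intermediate fraction in range is farther away.
Largest k: floor((24 - q_2)/q_3) = floor((24 - 15)/17) = 0.
Since k = 0, no intermediate fraction beyond p_3/q_3 has denominator <= 24, so the convergent 42/17 is the closest (its error is |911*17 - 42*369|/(369*17) = 11/6273).

42/17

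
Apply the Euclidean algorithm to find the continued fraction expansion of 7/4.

Run the Euclidean algorithm on 7 and 4; the successive quotients are the partial quotients a_0, a_1, ... (each step inverts the fractional part left over by the previous one):
  7 = 1*4 + 3, so a_0 = 1.
  4 = 1*3 + 1, so a_1 = 1.
  3 = 3*1 + 0, so a_2 = 3.
The remainder reaches 0 after 3 divisions, so the expansion has 3 partial quotients, read off in order.

[1; 1, 3]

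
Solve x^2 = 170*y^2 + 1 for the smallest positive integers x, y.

First expand sqrt(170) as a continued fraction. With x_i = (sqrt(170) + m_i)/d_i and (m_0, d_0) = (0, 1): a_0 = floor(sqrt(170)) = 13, since 13^2 = 169 <= 170 < 196 = 14^2.
Iterate m_{i+1} = d_i*a_i - m_i, d_{i+1} = (170 - m_{i+1}^2)/d_i, a_{i+1} = floor((a_0 + m_{i+1})/d_{i+1}):
  m_1 = 1*13 - 0 = 13, d_1 = (170 - 13^2)/1 = 1/1 = 1, a_1 = floor((13 + 13)/1) = 26.
  m_2 = 1*26 - 13 = 13, d_2 = (170 - 13^2)/1 = 1/1 = 1: (m_2, d_2) = (m_1, d_1) = (13, 1), so from here the quotient a_1 repeats; the period length is 1.
So sqrt(170) = [13; (26)] with period length k = 1.
k is odd, so (p_{k-1}, q_{k-1}) only solves x^2 - 170y^2 = -1 and the fundamental solution of x^2 - 170y^2 = 1 is (p_{2k-1}, q_{2k-1}) = (p_1, q_1); compute convergents through index 1, running through the period twice.
Convergents (p_i = a_i*p_{i-1} + p_{i-2}, q_i = a_i*q_{i-1} + q_{i-2} with p_{-2}=0, p_{-1}=1, q_{-2}=1, q_{-1}=0):
  i=0: a_0=13, p_0 = 13*1 + 0 = 13, q_0 = 13*0 + 1 = 1.
  i=1: a_1=26, p_1 = 26*13 + 1 = 339, q_1 = 26*1 + 0 = 26.
Indeed p_0^2 - 170*q_0^2 = 169 - 170 = -1, not +1.
Check: 339^2 - 170*26^2 = 114921 - 114920 = 1, so (x, y) = (339, 26) solves the equation, and by the theorem it is the least positive solution.

(x, y) = (339, 26)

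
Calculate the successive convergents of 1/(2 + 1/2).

0/1, 1/2, 2/5

Using the convergent recurrence p_i = a_i*p_{i-1} + p_{i-2}, q_i = a_i*q_{i-1} + q_{i-2} with p_{-2}=0, p_{-1}=1, q_{-2}=1, q_{-1}=0:
  i=0: a_0=0, p_0 = 0*1 + 0 = 0, q_0 = 0*0 + 1 = 1.
  i=1: a_1=2, p_1 = 2*0 + 1 = 1, q_1 = 2*1 + 0 = 2.
  i=2: a_2=2, p_2 = 2*1 + 0 = 2, q_2 = 2*2 + 1 = 5.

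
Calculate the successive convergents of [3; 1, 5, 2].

3/1, 4/1, 23/6, 50/13

Using the convergent recurrence p_i = a_i*p_{i-1} + p_{i-2}, q_i = a_i*q_{i-1} + q_{i-2} with p_{-2}=0, p_{-1}=1, q_{-2}=1, q_{-1}=0:
  i=0: a_0=3, p_0 = 3*1 + 0 = 3, q_0 = 3*0 + 1 = 1.
  i=1: a_1=1, p_1 = 1*3 + 1 = 4, q_1 = 1*1 + 0 = 1.
  i=2: a_2=5, p_2 = 5*4 + 3 = 23, q_2 = 5*1 + 1 = 6.
  i=3: a_3=2, p_3 = 2*23 + 4 = 50, q_3 = 2*6 + 1 = 13.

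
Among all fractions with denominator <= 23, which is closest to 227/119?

21/11

Expand x = 227/119 as a continued fraction with the Euclidean algorithm:
  227 = 1*119 + 108, so a_0 = 1.
  119 = 1*108 + 11, so a_1 = 1.
  108 = 9*11 + 9, so a_2 = 9.
  11 = 1*9 + 2, so a_3 = 1.
  9 = 4*2 + 1, so a_4 = 4.
  2 = 2*1 + 0, so a_5 = 2.
so x = [1; 1, 9, 1, 4, 2].
Convergents (p_i = a_i*p_{i-1} + p_{i-2}, q_i = a_i*q_{i-1} + q_{i-2} with p_{-2}=0, p_{-1}=1, q_{-2}=1, q_{-1}=0), until the denominator exceeds 23:
  i=0: a_0=1, p_0 = 1*1 + 0 = 1, q_0 = 1*0 + 1 = 1.
  i=1: a_1=1, p_1 = 1*1 + 1 = 2, q_1 = 1*1 + 0 = 1.
  i=2: a_2=9, p_2 = 9*2 + 1 = 19, q_2 = 9*1 + 1 = 10.
  i=3: a_3=1, p_3 = 1*19 + 2 = 21, q_3 = 1*10 + 1 = 11.
  i=4: a_4=4, p_4 = 4*21 + 19 = 103, q_4 = 4*11 + 10 = 54.
q_4 = 54 > 23, so the last convergent with denominator <= 23 is p_3/q_3 = 21/11.
The closest fraction with denominator <= 23 is either p_3/q_3 or the intermediate fraction (k*p_3 + p_2)/(k*q_3 + q_2) with the largest k >= 1 whose denominator stays <= 23; these approach x as k grows, and every other convergent or intermediate fraction in range is farther away.
Largest k: floor((23 - q_2)/q_3) = floor((23 - 10)/11) = 1.
That gives (1*21 + 19)/(1*11 + 10) = 40/21.
Compare the errors: |x - 21/11| = |227*11 - 21*119|/(119*11) = 2/1309, and |x - 40/21| = |227*21 - 40*119|/(119*21) = 7/2499.
Cross-multiplying, 2*2499 = 4998 < 9163 = 7*1309, so 2/1309 is smaller: the convergent 21/11 is closer to x than 40/21.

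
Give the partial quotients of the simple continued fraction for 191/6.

[31; 1, 5]

Run the Euclidean algorithm on 191 and 6; the successive quotients are the partial quotients a_0, a_1, ... (each step inverts the fractional part left over by the previous one):
  191 = 31*6 + 5, so a_0 = 31.
  6 = 1*5 + 1, so a_1 = 1.
  5 = 5*1 + 0, so a_2 = 5.
The remainder reaches 0 after 3 divisions, so the expansion has 3 partial quotients, read off in order.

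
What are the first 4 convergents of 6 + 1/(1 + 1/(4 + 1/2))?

6/1, 7/1, 34/5, 75/11

Using the convergent recurrence p_i = a_i*p_{i-1} + p_{i-2}, q_i = a_i*q_{i-1} + q_{i-2} with p_{-2}=0, p_{-1}=1, q_{-2}=1, q_{-1}=0:
  i=0: a_0=6, p_0 = 6*1 + 0 = 6, q_0 = 6*0 + 1 = 1.
  i=1: a_1=1, p_1 = 1*6 + 1 = 7, q_1 = 1*1 + 0 = 1.
  i=2: a_2=4, p_2 = 4*7 + 6 = 34, q_2 = 4*1 + 1 = 5.
  i=3: a_3=2, p_3 = 2*34 + 7 = 75, q_3 = 2*5 + 1 = 11.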